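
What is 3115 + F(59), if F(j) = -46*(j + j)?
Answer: -2313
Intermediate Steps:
F(j) = -92*j
3115 + F(59) = 3115 - 92*59 = 3115 - 5428 = -2313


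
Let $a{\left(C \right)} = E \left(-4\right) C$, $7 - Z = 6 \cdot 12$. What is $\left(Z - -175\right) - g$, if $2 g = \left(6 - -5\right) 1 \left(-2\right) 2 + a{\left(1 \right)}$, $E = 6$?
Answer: $144$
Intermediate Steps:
$Z = -65$ ($Z = 7 - 6 \cdot 12 = 7 - 72 = -65$)
$a{\left(C \right)} = - 24 C$ ($a{\left(C \right)} = 6 \left(-4\right) C = - 24 C$)
$g = -34$ ($g = \frac{\left(6 - -5\right) 1 \left(-2\right) 2 - 24}{2} = \frac{\left(6 + 5\right) \left(\left(-2\right) 2\right) - 24}{2} = \frac{11 \left(-4\right) - 24}{2} = \frac{-44 - 24}{2} = \frac{1}{2} \left(-68\right) = -34$)
$\left(Z - -175\right) - g = \left(-65 - -175\right) - -34 = \left(-65 + 175\right) + 34 = 110 + 34 = 144$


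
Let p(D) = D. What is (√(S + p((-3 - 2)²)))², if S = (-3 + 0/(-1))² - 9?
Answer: 25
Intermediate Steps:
S = 0 (S = (-3 + 0*(-1))² - 9 = (-3 + 0)² - 9 = (-3)² - 9 = 9 - 9 = 0)
(√(S + p((-3 - 2)²)))² = (√(0 + (-3 - 2)²))² = (√(0 + (-5)²))² = (√(0 + 25))² = (√25)² = 5² = 25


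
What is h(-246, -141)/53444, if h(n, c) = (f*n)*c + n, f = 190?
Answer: 3295047/26722 ≈ 123.31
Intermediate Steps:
h(n, c) = n + 190*c*n (h(n, c) = (190*n)*c + n = 190*c*n + n = n + 190*c*n)
h(-246, -141)/53444 = -246*(1 + 190*(-141))/53444 = -246*(1 - 26790)*(1/53444) = -246*(-26789)*(1/53444) = 6590094*(1/53444) = 3295047/26722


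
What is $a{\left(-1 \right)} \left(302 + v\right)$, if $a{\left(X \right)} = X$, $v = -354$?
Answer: $52$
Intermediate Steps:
$a{\left(-1 \right)} \left(302 + v\right) = - (302 - 354) = \left(-1\right) \left(-52\right) = 52$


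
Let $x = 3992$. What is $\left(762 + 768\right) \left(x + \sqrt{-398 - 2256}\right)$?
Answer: $6107760 + 1530 i \sqrt{2654} \approx 6.1078 \cdot 10^{6} + 78821.0 i$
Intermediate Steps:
$\left(762 + 768\right) \left(x + \sqrt{-398 - 2256}\right) = \left(762 + 768\right) \left(3992 + \sqrt{-398 - 2256}\right) = 1530 \left(3992 + \sqrt{-2654}\right) = 1530 \left(3992 + i \sqrt{2654}\right) = 6107760 + 1530 i \sqrt{2654}$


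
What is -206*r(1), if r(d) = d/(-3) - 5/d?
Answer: 3296/3 ≈ 1098.7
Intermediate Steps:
r(d) = -5/d - d/3 (r(d) = d*(-1/3) - 5/d = -d/3 - 5/d = -5/d - d/3)
-206*r(1) = -206*(-5/1 - 1/3*1) = -206*(-5*1 - 1/3) = -206*(-5 - 1/3) = -206*(-16/3) = 3296/3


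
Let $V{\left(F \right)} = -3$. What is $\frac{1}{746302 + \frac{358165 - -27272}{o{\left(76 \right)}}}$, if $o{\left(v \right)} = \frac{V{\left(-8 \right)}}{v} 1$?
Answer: $- \frac{1}{9018102} \approx -1.1089 \cdot 10^{-7}$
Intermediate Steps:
$o{\left(v \right)} = - \frac{3}{v}$ ($o{\left(v \right)} = - \frac{3}{v} 1 = - \frac{3}{v}$)
$\frac{1}{746302 + \frac{358165 - -27272}{o{\left(76 \right)}}} = \frac{1}{746302 + \frac{358165 - -27272}{\left(-3\right) \frac{1}{76}}} = \frac{1}{746302 + \frac{358165 + 27272}{\left(-3\right) \frac{1}{76}}} = \frac{1}{746302 + \frac{385437}{- \frac{3}{76}}} = \frac{1}{746302 + 385437 \left(- \frac{76}{3}\right)} = \frac{1}{746302 - 9764404} = \frac{1}{-9018102} = - \frac{1}{9018102}$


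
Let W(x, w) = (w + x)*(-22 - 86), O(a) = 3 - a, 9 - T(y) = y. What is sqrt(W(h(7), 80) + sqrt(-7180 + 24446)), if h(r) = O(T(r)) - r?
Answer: sqrt(-7992 + sqrt(17266)) ≈ 88.66*I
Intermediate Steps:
T(y) = 9 - y
h(r) = -6 (h(r) = (3 - (9 - r)) - r = (3 + (-9 + r)) - r = (-6 + r) - r = -6)
W(x, w) = -108*w - 108*x (W(x, w) = (w + x)*(-108) = -108*w - 108*x)
sqrt(W(h(7), 80) + sqrt(-7180 + 24446)) = sqrt((-108*80 - 108*(-6)) + sqrt(-7180 + 24446)) = sqrt((-8640 + 648) + sqrt(17266)) = sqrt(-7992 + sqrt(17266))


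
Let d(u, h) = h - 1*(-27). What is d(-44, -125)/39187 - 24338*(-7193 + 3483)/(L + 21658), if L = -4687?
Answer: 3538348531102/665042577 ≈ 5320.5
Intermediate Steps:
d(u, h) = 27 + h (d(u, h) = h + 27 = 27 + h)
d(-44, -125)/39187 - 24338*(-7193 + 3483)/(L + 21658) = (27 - 125)/39187 - 24338*(-7193 + 3483)/(-4687 + 21658) = -98*1/39187 - 24338/(16971/(-3710)) = -98/39187 - 24338/(16971*(-1/3710)) = -98/39187 - 24338/(-16971/3710) = -98/39187 - 24338*(-3710/16971) = -98/39187 + 90293980/16971 = 3538348531102/665042577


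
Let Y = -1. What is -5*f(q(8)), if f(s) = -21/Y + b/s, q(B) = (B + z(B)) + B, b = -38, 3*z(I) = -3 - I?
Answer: -3315/37 ≈ -89.595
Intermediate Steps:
z(I) = -1 - I/3 (z(I) = (-3 - I)/3 = -1 - I/3)
q(B) = -1 + 5*B/3 (q(B) = (B + (-1 - B/3)) + B = (-1 + 2*B/3) + B = -1 + 5*B/3)
f(s) = 21 - 38/s (f(s) = -21/(-1) - 38/s = -21*(-1) - 38/s = 21 - 38/s)
-5*f(q(8)) = -5*(21 - 38/(-1 + (5/3)*8)) = -5*(21 - 38/(-1 + 40/3)) = -5*(21 - 38/37/3) = -5*(21 - 38*3/37) = -5*(21 - 114/37) = -5*663/37 = -3315/37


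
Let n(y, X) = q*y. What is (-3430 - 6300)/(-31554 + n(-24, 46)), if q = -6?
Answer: 973/3141 ≈ 0.30977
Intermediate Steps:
n(y, X) = -6*y
(-3430 - 6300)/(-31554 + n(-24, 46)) = (-3430 - 6300)/(-31554 - 6*(-24)) = -9730/(-31554 + 144) = -9730/(-31410) = -9730*(-1/31410) = 973/3141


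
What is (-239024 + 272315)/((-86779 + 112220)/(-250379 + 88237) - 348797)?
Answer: -1799289774/18851556205 ≈ -0.095445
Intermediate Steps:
(-239024 + 272315)/((-86779 + 112220)/(-250379 + 88237) - 348797) = 33291/(25441/(-162142) - 348797) = 33291/(25441*(-1/162142) - 348797) = 33291/(-25441/162142 - 348797) = 33291/(-56554668615/162142) = 33291*(-162142/56554668615) = -1799289774/18851556205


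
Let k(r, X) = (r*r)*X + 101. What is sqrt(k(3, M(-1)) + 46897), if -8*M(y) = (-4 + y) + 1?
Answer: 3*sqrt(20890)/2 ≈ 216.80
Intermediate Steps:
M(y) = 3/8 - y/8 (M(y) = -((-4 + y) + 1)/8 = -(-3 + y)/8 = 3/8 - y/8)
k(r, X) = 101 + X*r**2 (k(r, X) = r**2*X + 101 = X*r**2 + 101 = 101 + X*r**2)
sqrt(k(3, M(-1)) + 46897) = sqrt((101 + (3/8 - 1/8*(-1))*3**2) + 46897) = sqrt((101 + (3/8 + 1/8)*9) + 46897) = sqrt((101 + (1/2)*9) + 46897) = sqrt((101 + 9/2) + 46897) = sqrt(211/2 + 46897) = sqrt(94005/2) = 3*sqrt(20890)/2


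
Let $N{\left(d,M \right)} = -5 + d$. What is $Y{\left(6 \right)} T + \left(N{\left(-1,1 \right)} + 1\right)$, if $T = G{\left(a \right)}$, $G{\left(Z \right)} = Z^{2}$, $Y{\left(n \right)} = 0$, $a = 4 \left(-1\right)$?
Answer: $-5$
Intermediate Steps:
$a = -4$
$T = 16$ ($T = \left(-4\right)^{2} = 16$)
$Y{\left(6 \right)} T + \left(N{\left(-1,1 \right)} + 1\right) = 0 \cdot 16 + \left(\left(-5 - 1\right) + 1\right) = 0 + \left(-6 + 1\right) = 0 - 5 = -5$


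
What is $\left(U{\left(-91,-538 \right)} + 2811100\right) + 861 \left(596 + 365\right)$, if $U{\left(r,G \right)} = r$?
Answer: $3638430$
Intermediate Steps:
$\left(U{\left(-91,-538 \right)} + 2811100\right) + 861 \left(596 + 365\right) = \left(-91 + 2811100\right) + 861 \left(596 + 365\right) = 2811009 + 861 \cdot 961 = 2811009 + 827421 = 3638430$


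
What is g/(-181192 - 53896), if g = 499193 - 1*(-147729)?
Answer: -323461/117544 ≈ -2.7518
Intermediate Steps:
g = 646922 (g = 499193 + 147729 = 646922)
g/(-181192 - 53896) = 646922/(-181192 - 53896) = 646922/(-235088) = 646922*(-1/235088) = -323461/117544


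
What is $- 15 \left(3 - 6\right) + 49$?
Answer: $94$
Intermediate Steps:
$- 15 \left(3 - 6\right) + 49 = \left(-15\right) \left(-3\right) + 49 = 45 + 49 = 94$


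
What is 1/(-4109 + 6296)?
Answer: 1/2187 ≈ 0.00045725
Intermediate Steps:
1/(-4109 + 6296) = 1/2187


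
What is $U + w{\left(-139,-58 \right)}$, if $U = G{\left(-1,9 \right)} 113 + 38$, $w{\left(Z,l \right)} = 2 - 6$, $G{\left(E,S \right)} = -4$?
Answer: $-418$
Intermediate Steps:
$w{\left(Z,l \right)} = -4$ ($w{\left(Z,l \right)} = 2 - 6 = -4$)
$U = -414$ ($U = \left(-4\right) 113 + 38 = -452 + 38 = -414$)
$U + w{\left(-139,-58 \right)} = -414 - 4 = -418$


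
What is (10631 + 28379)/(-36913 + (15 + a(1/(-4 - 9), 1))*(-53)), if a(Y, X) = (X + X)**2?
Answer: -3901/3792 ≈ -1.0287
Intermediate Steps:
a(Y, X) = 4*X**2 (a(Y, X) = (2*X)**2 = 4*X**2)
(10631 + 28379)/(-36913 + (15 + a(1/(-4 - 9), 1))*(-53)) = (10631 + 28379)/(-36913 + (15 + 4*1**2)*(-53)) = 39010/(-36913 + (15 + 4*1)*(-53)) = 39010/(-36913 + (15 + 4)*(-53)) = 39010/(-36913 + 19*(-53)) = 39010/(-36913 - 1007) = 39010/(-37920) = 39010*(-1/37920) = -3901/3792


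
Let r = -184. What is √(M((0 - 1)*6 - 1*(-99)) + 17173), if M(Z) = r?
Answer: √16989 ≈ 130.34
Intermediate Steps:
M(Z) = -184
√(M((0 - 1)*6 - 1*(-99)) + 17173) = √(-184 + 17173) = √16989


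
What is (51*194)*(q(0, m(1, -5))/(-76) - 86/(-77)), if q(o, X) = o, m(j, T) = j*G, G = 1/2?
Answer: 850884/77 ≈ 11050.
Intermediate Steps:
G = ½ (G = 1*(½) = ½ ≈ 0.50000)
m(j, T) = j/2 (m(j, T) = j*(½) = j/2)
(51*194)*(q(0, m(1, -5))/(-76) - 86/(-77)) = (51*194)*(0/(-76) - 86/(-77)) = 9894*(0*(-1/76) - 86*(-1/77)) = 9894*(0 + 86/77) = 9894*(86/77) = 850884/77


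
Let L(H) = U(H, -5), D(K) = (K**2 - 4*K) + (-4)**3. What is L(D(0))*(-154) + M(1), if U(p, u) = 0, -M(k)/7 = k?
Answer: -7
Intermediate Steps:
D(K) = -64 + K**2 - 4*K (D(K) = (K**2 - 4*K) - 64 = -64 + K**2 - 4*K)
M(k) = -7*k
L(H) = 0
L(D(0))*(-154) + M(1) = 0*(-154) - 7*1 = 0 - 7 = -7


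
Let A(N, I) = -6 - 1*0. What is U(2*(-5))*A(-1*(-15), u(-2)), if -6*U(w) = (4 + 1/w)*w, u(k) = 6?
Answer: -39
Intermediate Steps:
U(w) = -w*(4 + 1/w)/6 (U(w) = -(4 + 1/w)*w/6 = -w*(4 + 1/w)/6)
A(N, I) = -6 (A(N, I) = -6 + 0 = -6)
U(2*(-5))*A(-1*(-15), u(-2)) = (-⅙ - 4*(-5)/3)*(-6) = (-⅙ - ⅔*(-10))*(-6) = (-⅙ + 20/3)*(-6) = (13/2)*(-6) = -39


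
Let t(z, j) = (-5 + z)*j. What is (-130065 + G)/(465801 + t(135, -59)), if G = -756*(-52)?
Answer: -90753/458131 ≈ -0.19809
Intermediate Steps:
G = 39312
t(z, j) = j*(-5 + z)
(-130065 + G)/(465801 + t(135, -59)) = (-130065 + 39312)/(465801 - 59*(-5 + 135)) = -90753/(465801 - 59*130) = -90753/(465801 - 7670) = -90753/458131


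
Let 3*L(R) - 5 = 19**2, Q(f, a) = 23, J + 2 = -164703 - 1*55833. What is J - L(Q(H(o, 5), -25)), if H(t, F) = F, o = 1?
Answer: -220660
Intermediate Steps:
J = -220538 (J = -2 + (-164703 - 1*55833) = -2 + (-164703 - 55833) = -2 - 220536 = -220538)
L(R) = 122 (L(R) = 5/3 + (1/3)*19**2 = 5/3 + (1/3)*361 = 5/3 + 361/3 = 122)
J - L(Q(H(o, 5), -25)) = -220538 - 1*122 = -220538 - 122 = -220660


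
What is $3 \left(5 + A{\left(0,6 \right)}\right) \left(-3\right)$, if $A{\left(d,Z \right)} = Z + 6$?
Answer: $-153$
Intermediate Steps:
$A{\left(d,Z \right)} = 6 + Z$
$3 \left(5 + A{\left(0,6 \right)}\right) \left(-3\right) = 3 \left(5 + \left(6 + 6\right)\right) \left(-3\right) = 3 \left(5 + 12\right) \left(-3\right) = 3 \cdot 17 \left(-3\right) = 51 \left(-3\right) = -153$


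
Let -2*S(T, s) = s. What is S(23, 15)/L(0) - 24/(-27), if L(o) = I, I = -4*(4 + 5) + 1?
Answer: 139/126 ≈ 1.1032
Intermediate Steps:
S(T, s) = -s/2
I = -35 (I = -4*9 + 1 = -36 + 1 = -35)
L(o) = -35
S(23, 15)/L(0) - 24/(-27) = -½*15/(-35) - 24/(-27) = -15/2*(-1/35) - 24*(-1/27) = 3/14 + 8/9 = 139/126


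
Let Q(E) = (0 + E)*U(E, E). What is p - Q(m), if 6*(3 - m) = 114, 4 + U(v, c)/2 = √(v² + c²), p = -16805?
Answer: -16933 + 512*√2 ≈ -16209.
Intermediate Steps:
U(v, c) = -8 + 2*√(c² + v²) (U(v, c) = -8 + 2*√(v² + c²) = -8 + 2*√(c² + v²))
m = -16 (m = 3 - ⅙*114 = 3 - 19 = -16)
Q(E) = E*(-8 + 2*√2*√(E²)) (Q(E) = (0 + E)*(-8 + 2*√(E² + E²)) = E*(-8 + 2*√(2*E²)) = E*(-8 + 2*(√2*√(E²))) = E*(-8 + 2*√2*√(E²)))
p - Q(m) = -16805 - 2*(-16)*(-4 + √2*√((-16)²)) = -16805 - 2*(-16)*(-4 + √2*√256) = -16805 - 2*(-16)*(-4 + √2*16) = -16805 - 2*(-16)*(-4 + 16*√2) = -16805 - (128 - 512*√2) = -16805 + (-128 + 512*√2) = -16933 + 512*√2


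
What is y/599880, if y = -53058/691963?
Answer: -8843/69182460740 ≈ -1.2782e-7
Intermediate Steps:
y = -53058/691963 (y = -53058*1/691963 = -53058/691963 ≈ -0.076678)
y/599880 = -53058/691963/599880 = -53058/691963*1/599880 = -8843/69182460740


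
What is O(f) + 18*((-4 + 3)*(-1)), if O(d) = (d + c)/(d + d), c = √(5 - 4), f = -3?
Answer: 55/3 ≈ 18.333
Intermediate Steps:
c = 1 (c = √1 = 1)
O(d) = (1 + d)/(2*d) (O(d) = (d + 1)/(d + d) = (1 + d)/((2*d)) = (1 + d)*(1/(2*d)) = (1 + d)/(2*d))
O(f) + 18*((-4 + 3)*(-1)) = (½)*(1 - 3)/(-3) + 18*((-4 + 3)*(-1)) = (½)*(-⅓)*(-2) + 18*(-1*(-1)) = ⅓ + 18*1 = ⅓ + 18 = 55/3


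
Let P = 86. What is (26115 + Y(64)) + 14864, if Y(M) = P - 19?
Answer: 41046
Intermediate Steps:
Y(M) = 67 (Y(M) = 86 - 19 = 67)
(26115 + Y(64)) + 14864 = (26115 + 67) + 14864 = 26182 + 14864 = 41046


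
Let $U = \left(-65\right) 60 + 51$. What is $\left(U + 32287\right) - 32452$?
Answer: $-4014$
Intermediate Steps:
$U = -3849$ ($U = -3900 + 51 = -3849$)
$\left(U + 32287\right) - 32452 = \left(-3849 + 32287\right) - 32452 = 28438 - 32452 = -4014$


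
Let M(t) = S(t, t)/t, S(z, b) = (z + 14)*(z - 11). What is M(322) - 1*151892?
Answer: -3486052/23 ≈ -1.5157e+5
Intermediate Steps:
S(z, b) = (-11 + z)*(14 + z) (S(z, b) = (14 + z)*(-11 + z) = (-11 + z)*(14 + z))
M(t) = (-154 + t² + 3*t)/t
M(322) - 1*151892 = (3 + 322 - 154/322) - 1*151892 = (3 + 322 - 154*1/322) - 151892 = (3 + 322 - 11/23) - 151892 = 7464/23 - 151892 = -3486052/23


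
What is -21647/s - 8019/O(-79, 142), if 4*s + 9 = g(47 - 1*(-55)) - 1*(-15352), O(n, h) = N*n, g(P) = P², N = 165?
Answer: -27945739/10170065 ≈ -2.7478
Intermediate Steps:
O(n, h) = 165*n
s = 25747/4 (s = -9/4 + ((47 - 1*(-55))² - 1*(-15352))/4 = -9/4 + ((47 + 55)² + 15352)/4 = -9/4 + (102² + 15352)/4 = -9/4 + (10404 + 15352)/4 = -9/4 + (¼)*25756 = -9/4 + 6439 = 25747/4 ≈ 6436.8)
-21647/s - 8019/O(-79, 142) = -21647/25747/4 - 8019/(165*(-79)) = -21647*4/25747 - 8019/(-13035) = -86588/25747 - 8019*(-1/13035) = -86588/25747 + 243/395 = -27945739/10170065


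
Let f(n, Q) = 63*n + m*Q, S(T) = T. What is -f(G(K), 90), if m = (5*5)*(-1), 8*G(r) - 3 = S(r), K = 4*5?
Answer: 16551/8 ≈ 2068.9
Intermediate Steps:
K = 20
G(r) = 3/8 + r/8
m = -25 (m = 25*(-1) = -25)
f(n, Q) = -25*Q + 63*n (f(n, Q) = 63*n - 25*Q = -25*Q + 63*n)
-f(G(K), 90) = -(-25*90 + 63*(3/8 + (1/8)*20)) = -(-2250 + 63*(3/8 + 5/2)) = -(-2250 + 63*(23/8)) = -(-2250 + 1449/8) = -1*(-16551/8) = 16551/8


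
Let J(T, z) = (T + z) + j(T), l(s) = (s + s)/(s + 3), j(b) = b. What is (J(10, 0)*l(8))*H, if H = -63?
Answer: -20160/11 ≈ -1832.7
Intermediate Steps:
l(s) = 2*s/(3 + s) (l(s) = (2*s)/(3 + s) = 2*s/(3 + s))
J(T, z) = z + 2*T (J(T, z) = (T + z) + T = z + 2*T)
(J(10, 0)*l(8))*H = ((0 + 2*10)*(2*8/(3 + 8)))*(-63) = ((0 + 20)*(2*8/11))*(-63) = (20*(2*8*(1/11)))*(-63) = (20*(16/11))*(-63) = (320/11)*(-63) = -20160/11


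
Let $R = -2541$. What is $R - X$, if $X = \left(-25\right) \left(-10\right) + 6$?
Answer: $-2797$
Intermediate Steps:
$X = 256$ ($X = 250 + 6 = 256$)
$R - X = -2541 - 256 = -2797$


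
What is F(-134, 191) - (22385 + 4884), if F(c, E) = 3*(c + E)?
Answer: -27098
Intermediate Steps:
F(c, E) = 3*E + 3*c (F(c, E) = 3*(E + c) = 3*E + 3*c)
F(-134, 191) - (22385 + 4884) = (3*191 + 3*(-134)) - (22385 + 4884) = (573 - 402) - 1*27269 = 171 - 27269 = -27098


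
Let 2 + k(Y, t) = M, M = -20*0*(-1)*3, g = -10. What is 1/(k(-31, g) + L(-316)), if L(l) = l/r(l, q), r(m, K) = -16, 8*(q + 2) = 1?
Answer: 4/71 ≈ 0.056338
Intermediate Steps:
q = -15/8 (q = -2 + (⅛)*1 = -2 + ⅛ = -15/8 ≈ -1.8750)
L(l) = -l/16 (L(l) = l/(-16) = l*(-1/16) = -l/16)
M = 0 (M = -0*3 = -20*0 = 0)
k(Y, t) = -2 (k(Y, t) = -2 + 0 = -2)
1/(k(-31, g) + L(-316)) = 1/(-2 - 1/16*(-316)) = 1/(-2 + 79/4) = 1/(71/4) = 4/71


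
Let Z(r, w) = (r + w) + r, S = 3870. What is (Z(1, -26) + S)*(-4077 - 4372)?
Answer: -32494854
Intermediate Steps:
Z(r, w) = w + 2*r
(Z(1, -26) + S)*(-4077 - 4372) = ((-26 + 2*1) + 3870)*(-4077 - 4372) = ((-26 + 2) + 3870)*(-8449) = (-24 + 3870)*(-8449) = 3846*(-8449) = -32494854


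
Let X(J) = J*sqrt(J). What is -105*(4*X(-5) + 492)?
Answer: -51660 + 2100*I*sqrt(5) ≈ -51660.0 + 4695.7*I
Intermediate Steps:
X(J) = J**(3/2)
-105*(4*X(-5) + 492) = -105*(4*(-5)**(3/2) + 492) = -105*(4*(-5*I*sqrt(5)) + 492) = -105*(-20*I*sqrt(5) + 492) = -105*(492 - 20*I*sqrt(5)) = -51660 + 2100*I*sqrt(5)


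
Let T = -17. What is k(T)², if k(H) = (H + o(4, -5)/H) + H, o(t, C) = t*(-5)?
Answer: 311364/289 ≈ 1077.4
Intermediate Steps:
o(t, C) = -5*t
k(H) = -20/H + 2*H (k(H) = (H + (-5*4)/H) + H = (H - 20/H) + H = -20/H + 2*H)
k(T)² = (-20/(-17) + 2*(-17))² = (-20*(-1/17) - 34)² = (20/17 - 34)² = (-558/17)² = 311364/289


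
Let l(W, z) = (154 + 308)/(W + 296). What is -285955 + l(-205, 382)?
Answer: -3717349/13 ≈ -2.8595e+5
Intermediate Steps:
l(W, z) = 462/(296 + W)
-285955 + l(-205, 382) = -285955 + 462/(296 - 205) = -285955 + 462/91 = -285955 + 462*(1/91) = -285955 + 66/13 = -3717349/13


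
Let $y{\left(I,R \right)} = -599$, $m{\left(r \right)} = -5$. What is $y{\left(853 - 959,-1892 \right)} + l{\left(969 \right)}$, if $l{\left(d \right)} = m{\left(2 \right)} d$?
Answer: $-5444$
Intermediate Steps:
$l{\left(d \right)} = - 5 d$
$y{\left(853 - 959,-1892 \right)} + l{\left(969 \right)} = -599 - 4845 = -5444$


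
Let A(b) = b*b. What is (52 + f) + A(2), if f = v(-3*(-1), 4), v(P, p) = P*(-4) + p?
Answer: 48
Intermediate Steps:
v(P, p) = p - 4*P (v(P, p) = -4*P + p = p - 4*P)
f = -8 (f = 4 - (-12)*(-1) = 4 - 4*3 = 4 - 12 = -8)
A(b) = b²
(52 + f) + A(2) = (52 - 8) + 2² = 44 + 4 = 48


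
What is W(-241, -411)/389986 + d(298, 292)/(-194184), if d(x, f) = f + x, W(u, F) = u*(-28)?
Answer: 270065473/18932260356 ≈ 0.014265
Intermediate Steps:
W(u, F) = -28*u
W(-241, -411)/389986 + d(298, 292)/(-194184) = -28*(-241)/389986 + (292 + 298)/(-194184) = 6748*(1/389986) + 590*(-1/194184) = 3374/194993 - 295/97092 = 270065473/18932260356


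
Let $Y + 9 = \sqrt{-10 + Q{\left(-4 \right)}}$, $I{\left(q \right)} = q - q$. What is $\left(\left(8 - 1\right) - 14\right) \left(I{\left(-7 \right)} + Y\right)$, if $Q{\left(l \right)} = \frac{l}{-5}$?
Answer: $63 - \frac{7 i \sqrt{230}}{5} \approx 63.0 - 21.232 i$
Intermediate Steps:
$Q{\left(l \right)} = - \frac{l}{5}$ ($Q{\left(l \right)} = l \left(- \frac{1}{5}\right) = - \frac{l}{5}$)
$I{\left(q \right)} = 0$
$Y = -9 + \frac{i \sqrt{230}}{5}$ ($Y = -9 + \sqrt{-10 - - \frac{4}{5}} = -9 + \sqrt{-10 + \frac{4}{5}} = -9 + \sqrt{- \frac{46}{5}} = -9 + \frac{i \sqrt{230}}{5} \approx -9.0 + 3.0331 i$)
$\left(\left(8 - 1\right) - 14\right) \left(I{\left(-7 \right)} + Y\right) = \left(\left(8 - 1\right) - 14\right) \left(0 - \left(9 - \frac{i \sqrt{230}}{5}\right)\right) = \left(7 - 14\right) \left(-9 + \frac{i \sqrt{230}}{5}\right) = - 7 \left(-9 + \frac{i \sqrt{230}}{5}\right) = 63 - \frac{7 i \sqrt{230}}{5}$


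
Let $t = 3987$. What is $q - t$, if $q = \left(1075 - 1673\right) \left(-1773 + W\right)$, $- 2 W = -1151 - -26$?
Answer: $719892$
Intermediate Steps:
$W = \frac{1125}{2}$ ($W = - \frac{-1151 - -26}{2} = - \frac{-1151 + 26}{2} = \left(- \frac{1}{2}\right) \left(-1125\right) = \frac{1125}{2} \approx 562.5$)
$q = 723879$ ($q = \left(1075 - 1673\right) \left(-1773 + \frac{1125}{2}\right) = \left(-598\right) \left(- \frac{2421}{2}\right) = 723879$)
$q - t = 723879 - 3987 = 719892$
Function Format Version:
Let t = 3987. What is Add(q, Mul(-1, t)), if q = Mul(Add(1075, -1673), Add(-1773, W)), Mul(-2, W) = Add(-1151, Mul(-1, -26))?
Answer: 719892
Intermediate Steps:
W = Rational(1125, 2) (W = Mul(Rational(-1, 2), Add(-1151, Mul(-1, -26))) = Mul(Rational(-1, 2), Add(-1151, 26)) = Mul(Rational(-1, 2), -1125) = Rational(1125, 2) ≈ 562.50)
q = 723879 (q = Mul(Add(1075, -1673), Add(-1773, Rational(1125, 2))) = Mul(-598, Rational(-2421, 2)) = 723879)
Add(q, Mul(-1, t)) = Add(723879, Mul(-1, 3987)) = Add(723879, -3987) = 719892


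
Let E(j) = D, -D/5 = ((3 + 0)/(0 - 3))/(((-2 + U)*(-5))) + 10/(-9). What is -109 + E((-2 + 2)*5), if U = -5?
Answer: -6508/63 ≈ -103.30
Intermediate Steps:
D = 359/63 (D = -5*(((3 + 0)/(0 - 3))/(((-2 - 5)*(-5))) + 10/(-9)) = -5*((3/(-3))/((-7*(-5))) + 10*(-1/9)) = -5*((3*(-1/3))/35 - 10/9) = -5*(-1*1/35 - 10/9) = -5*(-1/35 - 10/9) = -5*(-359/315) = 359/63 ≈ 5.6984)
E(j) = 359/63
-109 + E((-2 + 2)*5) = -109 + 359/63 = -6508/63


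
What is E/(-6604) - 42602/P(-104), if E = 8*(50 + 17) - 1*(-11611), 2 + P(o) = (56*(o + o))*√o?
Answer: -42849294693431/23296095427020 - 248114048*I*√26/3527573505 ≈ -1.8393 - 0.35864*I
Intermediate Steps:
P(o) = -2 + 112*o^(3/2) (P(o) = -2 + (56*(o + o))*√o = -2 + (56*(2*o))*√o = -2 + (112*o)*√o = -2 + 112*o^(3/2))
E = 12147 (E = 8*67 + 11611 = 536 + 11611 = 12147)
E/(-6604) - 42602/P(-104) = 12147/(-6604) - 42602/(-2 + 112*(-104)^(3/2)) = 12147*(-1/6604) - 42602/(-2 + 112*(-208*I*√26)) = -12147/6604 - 42602/(-2 - 23296*I*√26)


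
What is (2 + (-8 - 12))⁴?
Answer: 104976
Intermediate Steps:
(2 + (-8 - 12))⁴ = (2 - 20)⁴ = (-18)⁴ = 104976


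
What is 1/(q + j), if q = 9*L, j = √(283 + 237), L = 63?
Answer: 567/320969 - 2*√130/320969 ≈ 0.0016955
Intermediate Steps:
j = 2*√130 (j = √520 = 2*√130 ≈ 22.803)
q = 567 (q = 9*63 = 567)
1/(q + j) = 1/(567 + 2*√130)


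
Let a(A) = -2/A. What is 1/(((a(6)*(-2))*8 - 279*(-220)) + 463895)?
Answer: 3/1575841 ≈ 1.9037e-6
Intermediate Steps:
1/(((a(6)*(-2))*8 - 279*(-220)) + 463895) = 1/(((-2/6*(-2))*8 - 279*(-220)) + 463895) = 1/(((-2*⅙*(-2))*8 + 61380) + 463895) = 1/((-⅓*(-2)*8 + 61380) + 463895) = 1/(((⅔)*8 + 61380) + 463895) = 1/((16/3 + 61380) + 463895) = 1/(184156/3 + 463895) = 1/(1575841/3) = 3/1575841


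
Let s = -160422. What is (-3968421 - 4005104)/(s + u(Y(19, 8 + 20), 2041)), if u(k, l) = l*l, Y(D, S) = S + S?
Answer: -7973525/4005259 ≈ -1.9908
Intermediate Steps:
Y(D, S) = 2*S
u(k, l) = l²
(-3968421 - 4005104)/(s + u(Y(19, 8 + 20), 2041)) = (-3968421 - 4005104)/(-160422 + 2041²) = -7973525/(-160422 + 4165681) = -7973525/4005259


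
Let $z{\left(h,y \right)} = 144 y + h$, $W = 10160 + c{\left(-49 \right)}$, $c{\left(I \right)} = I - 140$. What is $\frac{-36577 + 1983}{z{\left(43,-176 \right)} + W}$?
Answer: $\frac{2471}{1095} \approx 2.2566$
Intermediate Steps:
$c{\left(I \right)} = -140 + I$
$W = 9971$ ($W = 10160 - 189 = 9971$)
$z{\left(h,y \right)} = h + 144 y$
$\frac{-36577 + 1983}{z{\left(43,-176 \right)} + W} = \frac{-36577 + 1983}{\left(43 + 144 \left(-176\right)\right) + 9971} = - \frac{34594}{\left(43 - 25344\right) + 9971} = - \frac{34594}{-25301 + 9971} = - \frac{34594}{-15330} = \left(-34594\right) \left(- \frac{1}{15330}\right) = \frac{2471}{1095}$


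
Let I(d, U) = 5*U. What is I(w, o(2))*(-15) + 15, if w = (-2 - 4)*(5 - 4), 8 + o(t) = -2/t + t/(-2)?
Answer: 765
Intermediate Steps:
o(t) = -8 - 2/t - t/2 (o(t) = -8 + (-2/t + t/(-2)) = -8 + (-2/t + t*(-½)) = -8 + (-2/t - t/2) = -8 - 2/t - t/2)
w = -6 (w = -6*1 = -6)
I(w, o(2))*(-15) + 15 = (5*(-8 - 2/2 - ½*2))*(-15) + 15 = (5*(-8 - 2*½ - 1))*(-15) + 15 = (5*(-8 - 1 - 1))*(-15) + 15 = (5*(-10))*(-15) + 15 = -50*(-15) + 15 = 750 + 15 = 765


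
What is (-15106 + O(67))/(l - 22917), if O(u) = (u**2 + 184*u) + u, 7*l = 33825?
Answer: -6223/63297 ≈ -0.098314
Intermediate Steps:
l = 33825/7 (l = (1/7)*33825 = 33825/7 ≈ 4832.1)
O(u) = u**2 + 185*u
(-15106 + O(67))/(l - 22917) = (-15106 + 67*(185 + 67))/(33825/7 - 22917) = (-15106 + 67*252)/(-126594/7) = (-15106 + 16884)*(-7/126594) = 1778*(-7/126594) = -6223/63297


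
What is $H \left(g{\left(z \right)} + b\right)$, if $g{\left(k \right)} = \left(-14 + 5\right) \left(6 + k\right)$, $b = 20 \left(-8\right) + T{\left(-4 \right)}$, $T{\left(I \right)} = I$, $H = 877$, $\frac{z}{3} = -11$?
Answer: $69283$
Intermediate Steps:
$z = -33$ ($z = 3 \left(-11\right) = -33$)
$b = -164$ ($b = 20 \left(-8\right) - 4 = -160 - 4 = -164$)
$g{\left(k \right)} = -54 - 9 k$ ($g{\left(k \right)} = - 9 \left(6 + k\right) = -54 - 9 k$)
$H \left(g{\left(z \right)} + b\right) = 877 \left(\left(-54 - -297\right) - 164\right) = 877 \left(\left(-54 + 297\right) - 164\right) = 877 \left(243 - 164\right) = 877 \cdot 79 = 69283$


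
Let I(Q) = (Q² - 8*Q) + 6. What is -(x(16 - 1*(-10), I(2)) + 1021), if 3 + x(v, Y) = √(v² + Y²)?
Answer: -1018 - 2*√178 ≈ -1044.7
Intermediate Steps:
I(Q) = 6 + Q² - 8*Q
x(v, Y) = -3 + √(Y² + v²) (x(v, Y) = -3 + √(v² + Y²) = -3 + √(Y² + v²))
-(x(16 - 1*(-10), I(2)) + 1021) = -((-3 + √((6 + 2² - 8*2)² + (16 - 1*(-10))²)) + 1021) = -((-3 + √((6 + 4 - 16)² + (16 + 10)²)) + 1021) = -((-3 + √((-6)² + 26²)) + 1021) = -((-3 + √(36 + 676)) + 1021) = -((-3 + √712) + 1021) = -((-3 + 2*√178) + 1021) = -(1018 + 2*√178) = -1018 - 2*√178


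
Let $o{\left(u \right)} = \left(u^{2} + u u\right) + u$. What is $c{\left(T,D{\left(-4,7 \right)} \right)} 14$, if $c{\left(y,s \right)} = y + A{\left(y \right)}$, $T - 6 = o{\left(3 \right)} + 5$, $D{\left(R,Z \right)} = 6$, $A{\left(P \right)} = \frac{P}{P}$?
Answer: $462$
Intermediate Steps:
$A{\left(P \right)} = 1$
$o{\left(u \right)} = u + 2 u^{2}$ ($o{\left(u \right)} = \left(u^{2} + u^{2}\right) + u = 2 u^{2} + u = u + 2 u^{2}$)
$T = 32$ ($T = 6 + \left(3 \left(1 + 2 \cdot 3\right) + 5\right) = 6 + \left(3 \left(1 + 6\right) + 5\right) = 6 + \left(3 \cdot 7 + 5\right) = 6 + \left(21 + 5\right) = 6 + 26 = 32$)
$c{\left(y,s \right)} = 1 + y$ ($c{\left(y,s \right)} = y + 1 = 1 + y$)
$c{\left(T,D{\left(-4,7 \right)} \right)} 14 = \left(1 + 32\right) 14 = 33 \cdot 14 = 462$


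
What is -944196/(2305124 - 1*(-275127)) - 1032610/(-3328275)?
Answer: -95630191358/1717556979405 ≈ -0.055678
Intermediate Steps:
-944196/(2305124 - 1*(-275127)) - 1032610/(-3328275) = -944196/(2305124 + 275127) - 1032610*(-1/3328275) = -944196/2580251 + 206522/665655 = -95630191358/1717556979405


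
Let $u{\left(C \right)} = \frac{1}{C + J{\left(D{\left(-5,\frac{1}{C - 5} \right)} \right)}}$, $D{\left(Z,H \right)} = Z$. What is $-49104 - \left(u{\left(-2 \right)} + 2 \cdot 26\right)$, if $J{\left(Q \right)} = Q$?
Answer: $- \frac{344091}{7} \approx -49156.0$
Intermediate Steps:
$u{\left(C \right)} = \frac{1}{-5 + C}$ ($u{\left(C \right)} = \frac{1}{C - 5} = \frac{1}{-5 + C}$)
$-49104 - \left(u{\left(-2 \right)} + 2 \cdot 26\right) = -49104 - \left(\frac{1}{-5 - 2} + 2 \cdot 26\right) = -49104 - \left(\frac{1}{-7} + 52\right) = -49104 - \left(- \frac{1}{7} + 52\right) = -49104 - \frac{363}{7} = - \frac{344091}{7}$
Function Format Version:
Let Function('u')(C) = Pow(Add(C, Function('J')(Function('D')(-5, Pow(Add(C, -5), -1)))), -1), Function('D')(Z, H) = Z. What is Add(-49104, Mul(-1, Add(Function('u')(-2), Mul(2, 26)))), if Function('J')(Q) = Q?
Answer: Rational(-344091, 7) ≈ -49156.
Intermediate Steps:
Function('u')(C) = Pow(Add(-5, C), -1) (Function('u')(C) = Pow(Add(C, -5), -1) = Pow(Add(-5, C), -1))
Add(-49104, Mul(-1, Add(Function('u')(-2), Mul(2, 26)))) = Add(-49104, Mul(-1, Add(Pow(Add(-5, -2), -1), Mul(2, 26)))) = Add(-49104, Mul(-1, Add(Pow(-7, -1), 52))) = Add(-49104, Mul(-1, Add(Rational(-1, 7), 52))) = Add(-49104, Mul(-1, Rational(363, 7))) = Add(-49104, Rational(-363, 7)) = Rational(-344091, 7)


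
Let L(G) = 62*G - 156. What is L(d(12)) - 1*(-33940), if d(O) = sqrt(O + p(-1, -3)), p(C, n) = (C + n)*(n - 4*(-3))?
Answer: 33784 + 124*I*sqrt(6) ≈ 33784.0 + 303.74*I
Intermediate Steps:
p(C, n) = (12 + n)*(C + n) (p(C, n) = (C + n)*(n + 12) = (C + n)*(12 + n) = (12 + n)*(C + n))
d(O) = sqrt(-36 + O) (d(O) = sqrt(O + ((-3)**2 + 12*(-1) + 12*(-3) - 1*(-3))) = sqrt(O + (9 - 12 - 36 + 3)) = sqrt(O - 36) = sqrt(-36 + O))
L(G) = -156 + 62*G
L(d(12)) - 1*(-33940) = (-156 + 62*sqrt(-36 + 12)) - 1*(-33940) = (-156 + 62*sqrt(-24)) + 33940 = (-156 + 62*(2*I*sqrt(6))) + 33940 = (-156 + 124*I*sqrt(6)) + 33940 = 33784 + 124*I*sqrt(6)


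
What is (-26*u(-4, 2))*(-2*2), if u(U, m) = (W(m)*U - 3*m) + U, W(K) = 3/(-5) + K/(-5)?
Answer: -624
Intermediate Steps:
W(K) = -⅗ - K/5 (W(K) = 3*(-⅕) + K*(-⅕) = -⅗ - K/5)
u(U, m) = U - 3*m + U*(-⅗ - m/5) (u(U, m) = ((-⅗ - m/5)*U - 3*m) + U = (U*(-⅗ - m/5) - 3*m) + U = (-3*m + U*(-⅗ - m/5)) + U = U - 3*m + U*(-⅗ - m/5))
(-26*u(-4, 2))*(-2*2) = (-26*(-3*2 + (⅖)*(-4) - ⅕*(-4)*2))*(-2*2) = -26*(-6 - 8/5 + 8/5)*(-4) = -26*(-6)*(-4) = 156*(-4) = -624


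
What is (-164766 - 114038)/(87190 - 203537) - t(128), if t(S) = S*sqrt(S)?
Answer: 278804/116347 - 1024*sqrt(2) ≈ -1445.8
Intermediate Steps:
t(S) = S**(3/2)
(-164766 - 114038)/(87190 - 203537) - t(128) = (-164766 - 114038)/(87190 - 203537) - 128**(3/2) = -278804/(-116347) - 1024*sqrt(2) = -278804*(-1/116347) - 1024*sqrt(2) = 278804/116347 - 1024*sqrt(2)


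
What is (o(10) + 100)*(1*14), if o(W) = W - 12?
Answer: 1372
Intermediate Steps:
o(W) = -12 + W
(o(10) + 100)*(1*14) = ((-12 + 10) + 100)*(1*14) = (-2 + 100)*14 = 98*14 = 1372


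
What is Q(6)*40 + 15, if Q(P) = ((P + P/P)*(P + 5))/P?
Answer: 1585/3 ≈ 528.33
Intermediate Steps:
Q(P) = (1 + P)*(5 + P)/P (Q(P) = ((P + 1)*(5 + P))/P = ((1 + P)*(5 + P))/P = (1 + P)*(5 + P)/P)
Q(6)*40 + 15 = (6 + 6 + 5/6)*40 + 15 = (77/6)*40 + 15 = 1540/3 + 15 = 1585/3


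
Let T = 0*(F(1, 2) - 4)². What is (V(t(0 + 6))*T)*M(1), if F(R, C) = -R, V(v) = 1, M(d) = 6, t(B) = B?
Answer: 0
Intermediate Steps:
T = 0 (T = 0*(-1*1 - 4)² = 0*(-1 - 4)² = 0*(-5)² = 0*25 = 0)
(V(t(0 + 6))*T)*M(1) = (1*0)*6 = 0*6 = 0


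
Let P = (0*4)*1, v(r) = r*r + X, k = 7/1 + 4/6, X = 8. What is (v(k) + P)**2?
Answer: 361201/81 ≈ 4459.3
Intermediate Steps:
k = 23/3 (k = 7*1 + 4*(1/6) = 7 + 2/3 = 23/3 ≈ 7.6667)
v(r) = 8 + r**2 (v(r) = r*r + 8 = r**2 + 8 = 8 + r**2)
P = 0 (P = 0*1 = 0)
(v(k) + P)**2 = ((8 + (23/3)**2) + 0)**2 = ((8 + 529/9) + 0)**2 = (601/9 + 0)**2 = (601/9)**2 = 361201/81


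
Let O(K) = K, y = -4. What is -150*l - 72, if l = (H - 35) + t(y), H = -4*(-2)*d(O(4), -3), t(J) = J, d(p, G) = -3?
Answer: 9378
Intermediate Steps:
H = -24 (H = -4*(-2)*(-3) = -(-8)*(-3) = -1*24 = -24)
l = -63 (l = (-24 - 35) - 4 = -59 - 4 = -63)
-150*l - 72 = -150*(-63) - 72 = 9450 - 72 = 9378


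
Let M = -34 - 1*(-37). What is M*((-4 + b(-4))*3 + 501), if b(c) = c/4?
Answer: 1458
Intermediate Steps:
b(c) = c/4 (b(c) = c*(¼) = c/4)
M = 3 (M = -34 + 37 = 3)
M*((-4 + b(-4))*3 + 501) = 3*((-4 + (¼)*(-4))*3 + 501) = 3*((-4 - 1)*3 + 501) = 3*(-5*3 + 501) = 3*(-15 + 501) = 3*486 = 1458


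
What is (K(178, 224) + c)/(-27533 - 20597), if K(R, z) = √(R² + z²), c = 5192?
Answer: -2596/24065 - √20465/24065 ≈ -0.11382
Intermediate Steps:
(K(178, 224) + c)/(-27533 - 20597) = (√(178² + 224²) + 5192)/(-27533 - 20597) = (√(31684 + 50176) + 5192)/(-48130) = (√81860 + 5192)*(-1/48130) = (2*√20465 + 5192)*(-1/48130) = (5192 + 2*√20465)*(-1/48130) = -2596/24065 - √20465/24065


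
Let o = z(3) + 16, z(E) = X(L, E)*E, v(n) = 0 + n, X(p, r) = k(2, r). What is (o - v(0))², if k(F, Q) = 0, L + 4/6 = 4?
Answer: 256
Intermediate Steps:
L = 10/3 (L = -⅔ + 4 = 10/3 ≈ 3.3333)
X(p, r) = 0
v(n) = n
z(E) = 0 (z(E) = 0*E = 0)
o = 16 (o = 0 + 16 = 16)
(o - v(0))² = (16 - 1*0)² = (16 + 0)² = 16² = 256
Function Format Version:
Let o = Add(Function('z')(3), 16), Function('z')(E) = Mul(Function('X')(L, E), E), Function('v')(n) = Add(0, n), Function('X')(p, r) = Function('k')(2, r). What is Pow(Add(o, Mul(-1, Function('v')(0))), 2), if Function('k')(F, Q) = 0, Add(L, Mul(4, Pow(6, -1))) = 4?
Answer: 256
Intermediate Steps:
L = Rational(10, 3) (L = Add(Rational(-2, 3), 4) = Rational(10, 3) ≈ 3.3333)
Function('X')(p, r) = 0
Function('v')(n) = n
Function('z')(E) = 0 (Function('z')(E) = Mul(0, E) = 0)
o = 16 (o = Add(0, 16) = 16)
Pow(Add(o, Mul(-1, Function('v')(0))), 2) = Pow(Add(16, Mul(-1, 0)), 2) = Pow(Add(16, 0), 2) = Pow(16, 2) = 256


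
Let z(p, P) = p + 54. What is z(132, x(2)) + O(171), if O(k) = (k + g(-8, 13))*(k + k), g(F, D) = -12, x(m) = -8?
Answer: 54564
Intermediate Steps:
z(p, P) = 54 + p
O(k) = 2*k*(-12 + k) (O(k) = (k - 12)*(k + k) = (-12 + k)*(2*k) = 2*k*(-12 + k))
z(132, x(2)) + O(171) = (54 + 132) + 2*171*(-12 + 171) = 186 + 2*171*159 = 186 + 54378 = 54564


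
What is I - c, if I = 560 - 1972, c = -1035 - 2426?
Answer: 2049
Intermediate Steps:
c = -3461
I = -1412
I - c = -1412 - 1*(-3461) = -1412 + 3461 = 2049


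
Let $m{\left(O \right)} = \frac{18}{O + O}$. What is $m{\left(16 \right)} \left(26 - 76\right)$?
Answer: $- \frac{225}{8} \approx -28.125$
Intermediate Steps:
$m{\left(O \right)} = \frac{9}{O}$ ($m{\left(O \right)} = \frac{18}{2 O} = 18 \frac{1}{2 O} = \frac{9}{O}$)
$m{\left(16 \right)} \left(26 - 76\right) = \frac{9}{16} \left(26 - 76\right) = 9 \cdot \frac{1}{16} \left(-50\right) = \frac{9}{16} \left(-50\right) = - \frac{225}{8}$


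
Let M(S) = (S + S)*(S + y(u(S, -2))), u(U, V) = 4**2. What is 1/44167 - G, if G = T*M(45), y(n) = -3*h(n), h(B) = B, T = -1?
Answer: -11925089/44167 ≈ -270.00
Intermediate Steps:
u(U, V) = 16
y(n) = -3*n
M(S) = 2*S*(-48 + S) (M(S) = (S + S)*(S - 3*16) = (2*S)*(S - 48) = (2*S)*(-48 + S) = 2*S*(-48 + S))
G = 270 (G = -2*45*(-48 + 45) = -2*45*(-3) = -1*(-270) = 270)
1/44167 - G = 1/44167 - 1*270 = 1/44167 - 270 = -11925089/44167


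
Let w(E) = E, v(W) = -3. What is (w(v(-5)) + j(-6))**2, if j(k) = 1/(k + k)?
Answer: 1369/144 ≈ 9.5069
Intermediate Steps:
j(k) = 1/(2*k)
(w(v(-5)) + j(-6))**2 = (-3 + (1/2)/(-6))**2 = (-3 + (1/2)*(-1/6))**2 = (-3 - 1/12)**2 = (-37/12)**2 = 1369/144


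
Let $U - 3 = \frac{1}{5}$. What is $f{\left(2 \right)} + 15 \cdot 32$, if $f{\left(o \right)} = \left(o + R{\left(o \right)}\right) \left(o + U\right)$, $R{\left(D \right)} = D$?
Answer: $\frac{2504}{5} \approx 500.8$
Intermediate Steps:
$U = \frac{16}{5}$ ($U = 3 + \frac{1}{5} = \frac{16}{5} \approx 3.2$)
$f{\left(o \right)} = 2 o \left(\frac{16}{5} + o\right)$ ($f{\left(o \right)} = \left(o + o\right) \left(o + \frac{16}{5}\right) = 2 o \left(\frac{16}{5} + o\right)$)
$f{\left(2 \right)} + 15 \cdot 32 = \frac{2}{5} \cdot 2 \left(16 + 5 \cdot 2\right) + 15 \cdot 32 = \frac{2}{5} \cdot 2 \left(16 + 10\right) + 480 = \frac{2}{5} \cdot 2 \cdot 26 + 480 = \frac{104}{5} + 480 = \frac{2504}{5}$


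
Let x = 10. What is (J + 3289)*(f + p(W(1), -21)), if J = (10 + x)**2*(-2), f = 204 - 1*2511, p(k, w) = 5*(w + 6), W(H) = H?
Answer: -5928798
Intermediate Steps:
p(k, w) = 30 + 5*w (p(k, w) = 5*(6 + w) = 30 + 5*w)
f = -2307 (f = 204 - 2511 = -2307)
J = -800 (J = (10 + 10)**2*(-2) = 20**2*(-2) = 400*(-2) = -800)
(J + 3289)*(f + p(W(1), -21)) = (-800 + 3289)*(-2307 + (30 + 5*(-21))) = 2489*(-2307 + (30 - 105)) = 2489*(-2307 - 75) = 2489*(-2382) = -5928798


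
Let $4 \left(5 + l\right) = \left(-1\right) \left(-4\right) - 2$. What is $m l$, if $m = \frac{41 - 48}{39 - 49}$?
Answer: $- \frac{63}{20} \approx -3.15$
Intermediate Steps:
$m = \frac{7}{10}$ ($m = - \frac{7}{-10} = \left(-7\right) \left(- \frac{1}{10}\right) = \frac{7}{10} \approx 0.7$)
$l = - \frac{9}{2}$ ($l = -5 + \frac{\left(-1\right) \left(-4\right) - 2}{4} = -5 + \frac{4 - 2}{4} = -5 + \frac{1}{4} \cdot 2 = -5 + \frac{1}{2} = - \frac{9}{2} \approx -4.5$)
$m l = \frac{7}{10} \left(- \frac{9}{2}\right) = - \frac{63}{20}$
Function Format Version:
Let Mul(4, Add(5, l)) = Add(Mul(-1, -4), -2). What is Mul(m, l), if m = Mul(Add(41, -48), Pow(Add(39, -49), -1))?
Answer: Rational(-63, 20) ≈ -3.1500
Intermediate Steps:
m = Rational(7, 10) (m = Mul(-7, Pow(-10, -1)) = Mul(-7, Rational(-1, 10)) = Rational(7, 10) ≈ 0.70000)
l = Rational(-9, 2) (l = Add(-5, Mul(Rational(1, 4), Add(Mul(-1, -4), -2))) = Add(-5, Mul(Rational(1, 4), Add(4, -2))) = Add(-5, Mul(Rational(1, 4), 2)) = Add(-5, Rational(1, 2)) = Rational(-9, 2) ≈ -4.5000)
Mul(m, l) = Mul(Rational(7, 10), Rational(-9, 2)) = Rational(-63, 20)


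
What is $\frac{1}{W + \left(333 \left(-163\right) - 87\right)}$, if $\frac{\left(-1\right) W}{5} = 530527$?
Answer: $- \frac{1}{2707001} \approx -3.6941 \cdot 10^{-7}$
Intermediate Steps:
$W = -2652635$ ($W = \left(-5\right) 530527 = -2652635$)
$\frac{1}{W + \left(333 \left(-163\right) - 87\right)} = \frac{1}{-2652635 + \left(333 \left(-163\right) - 87\right)} = \frac{1}{-2652635 - 54366} = \frac{1}{-2707001} = - \frac{1}{2707001}$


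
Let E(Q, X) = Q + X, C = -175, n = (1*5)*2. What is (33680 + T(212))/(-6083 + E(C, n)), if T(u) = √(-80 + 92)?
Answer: -4210/781 - √3/3124 ≈ -5.3911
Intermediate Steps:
n = 10 (n = 5*2 = 10)
T(u) = 2*√3 (T(u) = √12 = 2*√3)
(33680 + T(212))/(-6083 + E(C, n)) = (33680 + 2*√3)/(-6083 + (-175 + 10)) = (33680 + 2*√3)/(-6083 - 165) = (33680 + 2*√3)/(-6248) = (33680 + 2*√3)*(-1/6248) = -4210/781 - √3/3124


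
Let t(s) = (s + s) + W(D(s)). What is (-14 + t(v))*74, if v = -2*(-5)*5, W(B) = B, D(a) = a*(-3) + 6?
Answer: -4292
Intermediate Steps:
D(a) = 6 - 3*a (D(a) = -3*a + 6 = 6 - 3*a)
v = 50 (v = 10*5 = 50)
t(s) = 6 - s (t(s) = (s + s) + (6 - 3*s) = 2*s + (6 - 3*s) = 6 - s)
(-14 + t(v))*74 = (-14 + (6 - 1*50))*74 = (-14 + (6 - 50))*74 = (-14 - 44)*74 = -58*74 = -4292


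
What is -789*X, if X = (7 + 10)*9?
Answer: -120717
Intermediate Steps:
X = 153 (X = 17*9 = 153)
-789*X = -789*153 = -120717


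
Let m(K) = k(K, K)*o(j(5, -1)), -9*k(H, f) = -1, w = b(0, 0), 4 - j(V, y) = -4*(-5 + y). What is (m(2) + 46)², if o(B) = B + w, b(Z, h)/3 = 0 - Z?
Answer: 155236/81 ≈ 1916.5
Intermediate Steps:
j(V, y) = -16 + 4*y (j(V, y) = 4 - (-4)*(-5 + y) = 4 - (20 - 4*y) = 4 + (-20 + 4*y) = -16 + 4*y)
b(Z, h) = -3*Z (b(Z, h) = 3*(0 - Z) = 3*(-Z) = -3*Z)
w = 0 (w = -3*0 = 0)
k(H, f) = ⅑ (k(H, f) = -⅑*(-1) = ⅑)
o(B) = B (o(B) = B + 0 = B)
m(K) = -20/9 (m(K) = (-16 + 4*(-1))/9 = (-16 - 4)/9 = (⅑)*(-20) = -20/9)
(m(2) + 46)² = (-20/9 + 46)² = (394/9)² = 155236/81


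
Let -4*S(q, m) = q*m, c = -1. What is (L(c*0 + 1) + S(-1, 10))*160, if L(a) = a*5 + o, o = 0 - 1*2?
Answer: 880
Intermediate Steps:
S(q, m) = -m*q/4 (S(q, m) = -q*m/4 = -m*q/4)
o = -2 (o = 0 - 2 = -2)
L(a) = -2 + 5*a (L(a) = a*5 - 2 = 5*a - 2 = -2 + 5*a)
(L(c*0 + 1) + S(-1, 10))*160 = ((-2 + 5*(-1*0 + 1)) - ¼*10*(-1))*160 = ((-2 + 5*(0 + 1)) + 5/2)*160 = ((-2 + 5*1) + 5/2)*160 = ((-2 + 5) + 5/2)*160 = (3 + 5/2)*160 = (11/2)*160 = 880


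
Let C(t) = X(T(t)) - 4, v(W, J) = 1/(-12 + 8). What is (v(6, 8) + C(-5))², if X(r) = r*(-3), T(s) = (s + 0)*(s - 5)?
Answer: 380689/16 ≈ 23793.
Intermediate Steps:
T(s) = s*(-5 + s)
X(r) = -3*r
v(W, J) = -¼ (v(W, J) = 1/(-4) = -¼)
C(t) = -4 - 3*t*(-5 + t) (C(t) = -3*t*(-5 + t) - 4 = -4 - 3*t*(-5 + t))
(v(6, 8) + C(-5))² = (-¼ + (-4 - 3*(-5)*(-5 - 5)))² = (-¼ + (-4 - 3*(-5)*(-10)))² = (-¼ + (-4 - 150))² = (-¼ - 154)² = (-617/4)² = 380689/16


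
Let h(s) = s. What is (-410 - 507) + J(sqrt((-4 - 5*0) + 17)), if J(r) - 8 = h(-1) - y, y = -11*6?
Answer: -844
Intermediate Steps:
y = -66
J(r) = 73 (J(r) = 8 + (-1 - 1*(-66)) = 8 + (-1 + 66) = 8 + 65 = 73)
(-410 - 507) + J(sqrt((-4 - 5*0) + 17)) = (-410 - 507) + 73 = -917 + 73 = -844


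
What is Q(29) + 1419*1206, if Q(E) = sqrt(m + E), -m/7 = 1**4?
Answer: 1711314 + sqrt(22) ≈ 1.7113e+6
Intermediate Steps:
m = -7 (m = -7*1**4 = -7*1 = -7)
Q(E) = sqrt(-7 + E)
Q(29) + 1419*1206 = sqrt(-7 + 29) + 1419*1206 = sqrt(22) + 1711314 = 1711314 + sqrt(22)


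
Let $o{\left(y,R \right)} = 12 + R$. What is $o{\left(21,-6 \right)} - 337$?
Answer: $-331$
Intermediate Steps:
$o{\left(21,-6 \right)} - 337 = \left(12 - 6\right) - 337 = 6 - 337 = -331$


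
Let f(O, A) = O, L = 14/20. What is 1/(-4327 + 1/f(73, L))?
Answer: -73/315870 ≈ -0.00023111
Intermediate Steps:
L = 7/10 (L = 14*(1/20) = 7/10 ≈ 0.70000)
1/(-4327 + 1/f(73, L)) = 1/(-4327 + 1/73) = 1/(-315870/73) = -73/315870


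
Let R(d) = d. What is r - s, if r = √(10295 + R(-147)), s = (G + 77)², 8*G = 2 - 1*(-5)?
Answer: -388129/64 + 2*√2537 ≈ -5963.8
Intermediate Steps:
G = 7/8 (G = (2 - 1*(-5))/8 = (2 + 5)/8 = (⅛)*7 = 7/8 ≈ 0.87500)
s = 388129/64 (s = (7/8 + 77)² = (623/8)² = 388129/64 ≈ 6064.5)
r = 2*√2537 (r = √(10295 - 147) = √10148 = 2*√2537 ≈ 100.74)
r - s = 2*√2537 - 1*388129/64 = 2*√2537 - 388129/64 = -388129/64 + 2*√2537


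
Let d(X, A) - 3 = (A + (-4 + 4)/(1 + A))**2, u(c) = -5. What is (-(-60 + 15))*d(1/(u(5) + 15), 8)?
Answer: 3015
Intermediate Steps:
d(X, A) = 3 + A**2 (d(X, A) = 3 + (A + (-4 + 4)/(1 + A))**2 = 3 + (A + 0/(1 + A))**2 = 3 + (A + 0)**2 = 3 + A**2)
(-(-60 + 15))*d(1/(u(5) + 15), 8) = (-(-60 + 15))*(3 + 8**2) = (-1*(-45))*(3 + 64) = 45*67 = 3015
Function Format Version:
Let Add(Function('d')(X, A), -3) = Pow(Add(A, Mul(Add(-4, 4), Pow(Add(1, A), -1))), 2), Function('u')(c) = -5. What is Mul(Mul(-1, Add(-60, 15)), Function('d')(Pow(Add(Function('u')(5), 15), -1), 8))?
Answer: 3015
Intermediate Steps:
Function('d')(X, A) = Add(3, Pow(A, 2)) (Function('d')(X, A) = Add(3, Pow(Add(A, Mul(Add(-4, 4), Pow(Add(1, A), -1))), 2)) = Add(3, Pow(Add(A, Mul(0, Pow(Add(1, A), -1))), 2)) = Add(3, Pow(Add(A, 0), 2)) = Add(3, Pow(A, 2)))
Mul(Mul(-1, Add(-60, 15)), Function('d')(Pow(Add(Function('u')(5), 15), -1), 8)) = Mul(Mul(-1, Add(-60, 15)), Add(3, Pow(8, 2))) = Mul(Mul(-1, -45), Add(3, 64)) = Mul(45, 67) = 3015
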